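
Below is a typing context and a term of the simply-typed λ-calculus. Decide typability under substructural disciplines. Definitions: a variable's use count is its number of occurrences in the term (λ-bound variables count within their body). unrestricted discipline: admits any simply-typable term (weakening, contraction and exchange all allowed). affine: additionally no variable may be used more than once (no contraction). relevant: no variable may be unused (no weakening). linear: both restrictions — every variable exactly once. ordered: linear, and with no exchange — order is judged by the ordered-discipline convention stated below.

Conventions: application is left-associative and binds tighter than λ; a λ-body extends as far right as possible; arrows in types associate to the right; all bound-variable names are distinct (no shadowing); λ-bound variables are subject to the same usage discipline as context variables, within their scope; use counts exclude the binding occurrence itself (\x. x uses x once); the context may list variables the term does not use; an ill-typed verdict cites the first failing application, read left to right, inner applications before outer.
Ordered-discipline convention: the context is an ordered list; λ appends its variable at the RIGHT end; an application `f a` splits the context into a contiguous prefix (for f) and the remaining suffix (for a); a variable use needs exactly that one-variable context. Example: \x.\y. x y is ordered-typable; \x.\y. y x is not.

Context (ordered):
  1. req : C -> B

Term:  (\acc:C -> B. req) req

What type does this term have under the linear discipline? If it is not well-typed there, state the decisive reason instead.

not well-typed under linear — uses contraction: req ×2; acc left unused
usage: req=2; acc (λ-bound)=0
uses in reading order: req, req
typing: the term checks, with type C -> B
all disciplines: ordered ✗ | linear ✗ | affine ✗ | relevant ✗ | unrestricted ✓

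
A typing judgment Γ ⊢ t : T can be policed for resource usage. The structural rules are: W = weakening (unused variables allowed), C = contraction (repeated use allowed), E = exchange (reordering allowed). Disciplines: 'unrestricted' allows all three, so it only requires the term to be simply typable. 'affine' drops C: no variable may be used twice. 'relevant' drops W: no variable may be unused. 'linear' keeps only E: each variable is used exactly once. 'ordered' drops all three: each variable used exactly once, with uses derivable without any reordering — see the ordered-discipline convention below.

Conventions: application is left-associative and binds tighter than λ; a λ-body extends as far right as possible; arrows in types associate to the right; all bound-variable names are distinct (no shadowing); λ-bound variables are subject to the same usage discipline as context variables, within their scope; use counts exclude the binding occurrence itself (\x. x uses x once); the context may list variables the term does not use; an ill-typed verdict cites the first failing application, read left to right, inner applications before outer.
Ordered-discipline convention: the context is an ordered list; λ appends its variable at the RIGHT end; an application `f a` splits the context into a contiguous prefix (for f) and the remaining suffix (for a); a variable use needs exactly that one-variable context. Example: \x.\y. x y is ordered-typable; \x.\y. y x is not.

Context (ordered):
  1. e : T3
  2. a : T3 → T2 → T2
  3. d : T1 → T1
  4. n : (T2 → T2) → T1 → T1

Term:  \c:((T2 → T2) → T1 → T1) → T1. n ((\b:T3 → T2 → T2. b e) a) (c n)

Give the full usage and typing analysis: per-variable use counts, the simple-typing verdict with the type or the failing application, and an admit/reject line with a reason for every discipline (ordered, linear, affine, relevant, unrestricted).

usage: e ×1, a ×1, d ×0, n ×2, c (bound) ×1, b (bound) ×1
use order (left to right): n, b, e, a, c, n
typing: the term checks, with type (((T2 → T2) → T1 → T1) → T1) → T1
ordered ✗ (n ×2 used more than once (contraction); d left unused)
linear ✗ (n ×2 used more than once (contraction); d left unused)
affine ✗ (n ×2 used more than once (contraction))
relevant ✗ (d left unused)
unrestricted ✓ (type-checks ((((T2 → T2) → T1 → T1) → T1) → T1) and nothing is barred)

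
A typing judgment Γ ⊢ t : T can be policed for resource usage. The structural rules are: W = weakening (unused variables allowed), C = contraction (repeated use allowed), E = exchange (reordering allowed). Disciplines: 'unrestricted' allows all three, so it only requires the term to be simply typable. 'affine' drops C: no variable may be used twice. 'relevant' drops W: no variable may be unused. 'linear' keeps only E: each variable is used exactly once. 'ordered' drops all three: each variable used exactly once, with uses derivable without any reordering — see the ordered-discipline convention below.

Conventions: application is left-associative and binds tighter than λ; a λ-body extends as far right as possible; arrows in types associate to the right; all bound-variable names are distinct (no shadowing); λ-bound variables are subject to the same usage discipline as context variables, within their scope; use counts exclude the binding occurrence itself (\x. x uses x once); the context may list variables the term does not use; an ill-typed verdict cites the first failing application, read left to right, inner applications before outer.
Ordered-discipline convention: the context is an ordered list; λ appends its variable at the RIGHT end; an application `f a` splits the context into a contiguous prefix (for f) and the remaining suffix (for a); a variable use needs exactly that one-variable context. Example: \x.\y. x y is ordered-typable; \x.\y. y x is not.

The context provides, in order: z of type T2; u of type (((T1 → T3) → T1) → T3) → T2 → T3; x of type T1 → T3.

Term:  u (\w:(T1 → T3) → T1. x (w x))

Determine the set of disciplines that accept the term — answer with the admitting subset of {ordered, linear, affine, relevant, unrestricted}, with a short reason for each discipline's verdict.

admitted in: unrestricted
counts: z ×0; u ×1; x ×2; w (λ-bound) ×1
uses in reading order: u, x, w, x
typing: well-typed — term : T2 → T3
ordered: ✗ — uses contraction: x ×2; z left unused
linear: ✗ — uses contraction: x ×2; z left unused
affine: ✗ — uses contraction: x ×2
relevant: ✗ — z left unused
unrestricted: ✓ — typability at T2 → T3 is all that's needed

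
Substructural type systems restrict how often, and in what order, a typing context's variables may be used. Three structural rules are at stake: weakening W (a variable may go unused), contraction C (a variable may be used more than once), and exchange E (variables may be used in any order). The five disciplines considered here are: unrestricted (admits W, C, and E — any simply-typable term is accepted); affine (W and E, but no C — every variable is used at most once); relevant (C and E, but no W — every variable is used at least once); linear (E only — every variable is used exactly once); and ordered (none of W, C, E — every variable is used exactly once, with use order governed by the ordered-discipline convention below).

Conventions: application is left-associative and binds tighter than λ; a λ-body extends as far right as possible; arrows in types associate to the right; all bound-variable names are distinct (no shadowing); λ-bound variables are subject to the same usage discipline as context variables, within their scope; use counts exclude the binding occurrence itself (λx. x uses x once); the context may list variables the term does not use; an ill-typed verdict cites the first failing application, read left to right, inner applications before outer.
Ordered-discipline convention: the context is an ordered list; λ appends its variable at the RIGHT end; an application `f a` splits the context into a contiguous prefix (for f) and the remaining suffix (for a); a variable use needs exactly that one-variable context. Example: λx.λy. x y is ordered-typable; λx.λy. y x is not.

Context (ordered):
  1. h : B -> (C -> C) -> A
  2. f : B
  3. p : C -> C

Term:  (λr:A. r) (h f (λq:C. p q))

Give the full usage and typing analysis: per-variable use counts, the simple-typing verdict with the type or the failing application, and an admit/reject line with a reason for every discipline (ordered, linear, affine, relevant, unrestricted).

use counts: h: 1, f: 1, p: 1, r [bound]: 1, q [bound]: 1
use order (left to right): r, h, f, p, q
typing: well-typed — term : A
ordered: ✓, h, f, p, r, q: once each, no exchange needed
linear: ✓, exactly-once usage across h, f, p, r, q
affine: ✓, no duplicate uses among h, f, p, r, q
relevant: ✓, h, f, p, r, q: all used, weakening unneeded
unrestricted: ✓, type-checks (A) and nothing is barred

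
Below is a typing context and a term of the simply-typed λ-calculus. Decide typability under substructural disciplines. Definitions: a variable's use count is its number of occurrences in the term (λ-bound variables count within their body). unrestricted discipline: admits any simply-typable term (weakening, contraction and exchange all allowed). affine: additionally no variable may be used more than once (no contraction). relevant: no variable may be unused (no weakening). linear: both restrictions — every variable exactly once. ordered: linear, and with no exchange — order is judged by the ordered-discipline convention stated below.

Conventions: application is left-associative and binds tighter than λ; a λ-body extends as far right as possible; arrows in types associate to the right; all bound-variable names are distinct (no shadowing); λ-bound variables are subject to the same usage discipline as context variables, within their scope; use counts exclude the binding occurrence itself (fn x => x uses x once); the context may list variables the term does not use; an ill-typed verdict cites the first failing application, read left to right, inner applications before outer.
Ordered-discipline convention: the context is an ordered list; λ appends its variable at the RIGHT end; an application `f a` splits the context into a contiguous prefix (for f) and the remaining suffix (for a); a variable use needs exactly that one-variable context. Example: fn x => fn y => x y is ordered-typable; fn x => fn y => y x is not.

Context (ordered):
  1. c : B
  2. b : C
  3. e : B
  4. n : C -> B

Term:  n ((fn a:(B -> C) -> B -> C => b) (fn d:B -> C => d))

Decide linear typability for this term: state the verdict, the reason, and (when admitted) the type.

no — c, e, a never used (weakening)
counts: c: 0, b: 1, e: 0, n: 1, a (λ-bound): 0, d (λ-bound): 1
order of uses: n, b, d
typing: ✓ — B
summary: ordered ✗ | linear ✗ | affine ✓ | relevant ✗ | unrestricted ✓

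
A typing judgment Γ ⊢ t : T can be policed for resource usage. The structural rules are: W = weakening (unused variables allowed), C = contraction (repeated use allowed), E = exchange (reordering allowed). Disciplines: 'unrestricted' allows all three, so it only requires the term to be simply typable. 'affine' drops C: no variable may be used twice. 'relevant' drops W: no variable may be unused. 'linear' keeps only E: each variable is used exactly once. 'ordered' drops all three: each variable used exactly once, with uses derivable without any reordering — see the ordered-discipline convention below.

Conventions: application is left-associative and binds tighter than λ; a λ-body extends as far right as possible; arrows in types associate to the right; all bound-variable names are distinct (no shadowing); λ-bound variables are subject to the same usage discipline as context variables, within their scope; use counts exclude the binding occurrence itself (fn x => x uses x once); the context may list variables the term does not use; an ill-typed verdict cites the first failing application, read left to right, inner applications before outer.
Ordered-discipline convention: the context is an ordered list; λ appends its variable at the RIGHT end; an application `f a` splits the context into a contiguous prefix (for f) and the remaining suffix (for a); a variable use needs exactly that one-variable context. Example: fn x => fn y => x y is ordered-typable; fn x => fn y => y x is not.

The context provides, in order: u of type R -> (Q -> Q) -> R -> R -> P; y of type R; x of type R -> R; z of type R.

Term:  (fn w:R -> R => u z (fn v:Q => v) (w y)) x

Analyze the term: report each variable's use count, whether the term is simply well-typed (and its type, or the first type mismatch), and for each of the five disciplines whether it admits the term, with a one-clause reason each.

counts: u=1, y=1, x=1, z=1, w [bound]=1, v [bound]=1
order of uses: u, z, v, w, y, x
typing: well-typed at R -> P
ordered ✗ (use order u, z, v, w, y, x needs exchange)
linear ✓ (u, y, x, z, w, v: one use apiece)
affine ✓ (u, y, x, z, w, v: no repeats, contraction unneeded)
relevant ✓ (every one of u, y, x, z, w, v appears)
unrestricted ✓ (type-checks (R -> P) and nothing is barred)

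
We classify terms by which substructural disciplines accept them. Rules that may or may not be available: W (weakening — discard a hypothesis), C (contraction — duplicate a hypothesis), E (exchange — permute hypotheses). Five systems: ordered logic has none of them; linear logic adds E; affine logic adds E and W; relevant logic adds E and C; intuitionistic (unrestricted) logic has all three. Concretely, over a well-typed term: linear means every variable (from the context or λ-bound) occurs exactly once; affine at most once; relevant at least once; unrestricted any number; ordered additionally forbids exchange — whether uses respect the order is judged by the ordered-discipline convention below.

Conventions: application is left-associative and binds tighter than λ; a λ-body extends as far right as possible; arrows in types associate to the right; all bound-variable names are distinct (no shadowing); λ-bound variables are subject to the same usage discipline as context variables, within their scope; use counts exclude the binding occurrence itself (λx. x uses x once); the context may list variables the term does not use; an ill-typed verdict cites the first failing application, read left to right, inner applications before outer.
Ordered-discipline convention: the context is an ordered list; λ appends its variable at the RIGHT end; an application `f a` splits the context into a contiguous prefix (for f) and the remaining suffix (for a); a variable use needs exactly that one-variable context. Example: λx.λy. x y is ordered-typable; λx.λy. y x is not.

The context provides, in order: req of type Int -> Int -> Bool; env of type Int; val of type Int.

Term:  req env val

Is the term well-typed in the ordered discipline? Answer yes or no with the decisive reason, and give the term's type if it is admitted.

yes — req, env, val: once each, no exchange needed; term : Bool
use counts: req ×1, env ×1, val ×1
left-to-right use order: req, env, val
typing: ✓ — Bool
per-discipline verdicts: ordered ✓, linear ✓, affine ✓, relevant ✓, unrestricted ✓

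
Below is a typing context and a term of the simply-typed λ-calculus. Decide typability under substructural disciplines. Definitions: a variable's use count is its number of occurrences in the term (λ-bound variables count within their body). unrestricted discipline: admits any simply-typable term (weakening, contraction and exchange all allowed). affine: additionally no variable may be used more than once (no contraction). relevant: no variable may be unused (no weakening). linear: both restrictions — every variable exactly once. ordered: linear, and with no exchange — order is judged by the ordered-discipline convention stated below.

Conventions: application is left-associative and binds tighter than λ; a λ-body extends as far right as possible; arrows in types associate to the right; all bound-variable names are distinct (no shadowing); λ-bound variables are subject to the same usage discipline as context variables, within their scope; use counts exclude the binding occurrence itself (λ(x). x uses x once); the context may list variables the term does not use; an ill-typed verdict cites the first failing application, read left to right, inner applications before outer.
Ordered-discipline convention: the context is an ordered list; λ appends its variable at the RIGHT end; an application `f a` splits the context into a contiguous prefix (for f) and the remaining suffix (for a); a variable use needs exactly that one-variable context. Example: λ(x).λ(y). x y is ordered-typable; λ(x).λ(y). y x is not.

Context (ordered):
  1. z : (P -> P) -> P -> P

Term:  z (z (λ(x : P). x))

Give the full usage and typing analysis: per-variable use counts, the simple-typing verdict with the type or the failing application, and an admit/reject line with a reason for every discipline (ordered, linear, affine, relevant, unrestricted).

use counts: z=2; x (bound)=1
order of uses: z, z, x
typing: well-typed — term : P -> P
ordered: ✗ — needs contraction — z ×2
linear: ✗ — needs contraction — z ×2
affine: ✗ — needs contraction — z ×2
relevant: ✓ — z, x: all used, weakening unneeded
unrestricted: ✓ — well-typed at P -> P; no restrictions here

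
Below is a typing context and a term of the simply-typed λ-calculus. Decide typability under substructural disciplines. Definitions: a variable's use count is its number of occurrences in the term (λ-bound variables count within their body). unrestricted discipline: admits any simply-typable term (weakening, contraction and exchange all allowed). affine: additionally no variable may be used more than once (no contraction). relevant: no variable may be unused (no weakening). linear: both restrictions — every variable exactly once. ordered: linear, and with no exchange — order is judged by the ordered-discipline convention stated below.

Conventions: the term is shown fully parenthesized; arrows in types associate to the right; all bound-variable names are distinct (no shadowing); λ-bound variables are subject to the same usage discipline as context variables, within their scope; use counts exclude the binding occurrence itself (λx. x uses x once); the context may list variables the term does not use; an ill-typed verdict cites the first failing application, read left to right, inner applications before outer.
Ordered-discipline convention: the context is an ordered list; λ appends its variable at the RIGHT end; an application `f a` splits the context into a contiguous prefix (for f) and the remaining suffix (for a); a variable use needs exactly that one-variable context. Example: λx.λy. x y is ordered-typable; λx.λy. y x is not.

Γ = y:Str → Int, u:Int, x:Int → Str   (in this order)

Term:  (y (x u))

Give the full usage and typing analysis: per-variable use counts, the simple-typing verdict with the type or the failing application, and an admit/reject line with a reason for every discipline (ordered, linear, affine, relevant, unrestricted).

use counts: y: 1×; u: 1×; x: 1×
order of uses: y, x, u
typing: well-typed at Int
ordered: ✗ — no ordered split (uses run y, x, u)
linear: ✓ — y, u, x: one use apiece
affine: ✓ — at most one use each (y, u, x)
relevant: ✓ — none of y, u, x goes unused
unrestricted: ✓ — type-checks (Int) and nothing is barred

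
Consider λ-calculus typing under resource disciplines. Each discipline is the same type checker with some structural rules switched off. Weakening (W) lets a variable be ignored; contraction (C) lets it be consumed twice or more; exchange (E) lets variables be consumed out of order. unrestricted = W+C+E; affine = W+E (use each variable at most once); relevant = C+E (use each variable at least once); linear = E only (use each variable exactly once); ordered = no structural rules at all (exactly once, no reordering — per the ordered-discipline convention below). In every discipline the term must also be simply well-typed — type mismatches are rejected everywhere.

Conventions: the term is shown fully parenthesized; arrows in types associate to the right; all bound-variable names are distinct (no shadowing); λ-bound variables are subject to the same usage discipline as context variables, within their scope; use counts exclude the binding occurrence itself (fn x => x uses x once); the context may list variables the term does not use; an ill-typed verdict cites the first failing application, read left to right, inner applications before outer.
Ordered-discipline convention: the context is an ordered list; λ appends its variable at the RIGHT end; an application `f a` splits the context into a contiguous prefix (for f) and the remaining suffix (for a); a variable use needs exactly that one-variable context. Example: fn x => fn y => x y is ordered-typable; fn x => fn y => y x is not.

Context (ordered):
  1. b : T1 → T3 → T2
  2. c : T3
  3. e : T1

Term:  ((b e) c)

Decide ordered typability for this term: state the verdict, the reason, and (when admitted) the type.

no — use order b, e, c needs exchange
usage: b: 1, c: 1, e: 1
use order (left to right): b, e, c
typing: well-typed at T2
per-discipline verdicts: ordered ✗; linear ✓; affine ✓; relevant ✓; unrestricted ✓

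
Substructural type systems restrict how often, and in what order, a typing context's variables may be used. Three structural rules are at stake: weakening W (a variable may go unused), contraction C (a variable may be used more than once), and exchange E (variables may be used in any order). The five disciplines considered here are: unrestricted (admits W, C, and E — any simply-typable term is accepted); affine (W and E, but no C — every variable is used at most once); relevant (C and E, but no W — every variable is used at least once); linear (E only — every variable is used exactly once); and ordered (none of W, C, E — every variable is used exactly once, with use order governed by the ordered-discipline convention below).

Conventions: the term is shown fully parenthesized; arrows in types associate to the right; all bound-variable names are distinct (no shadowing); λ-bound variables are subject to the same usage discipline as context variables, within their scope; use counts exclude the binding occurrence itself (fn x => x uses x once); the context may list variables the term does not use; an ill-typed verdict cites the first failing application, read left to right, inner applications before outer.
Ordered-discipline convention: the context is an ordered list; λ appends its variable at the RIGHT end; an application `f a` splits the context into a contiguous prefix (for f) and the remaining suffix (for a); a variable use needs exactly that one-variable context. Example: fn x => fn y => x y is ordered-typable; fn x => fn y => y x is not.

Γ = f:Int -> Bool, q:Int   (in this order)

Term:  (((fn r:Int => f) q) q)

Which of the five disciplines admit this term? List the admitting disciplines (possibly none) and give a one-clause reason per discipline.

admitted in: unrestricted
variable uses: f: 1; q: 2; r (λ-bound): 0
left-to-right use order: f, q, q
typing: the term checks, with type Bool
ordered: ✗ — q ×2 used more than once (contraction); unused: r — weakening required
linear: ✗ — q ×2 used more than once (contraction); unused: r — weakening required
affine: ✗ — q ×2 used more than once (contraction)
relevant: ✗ — unused: r — weakening required
unrestricted: ✓ — well-typed at Bool; no restrictions here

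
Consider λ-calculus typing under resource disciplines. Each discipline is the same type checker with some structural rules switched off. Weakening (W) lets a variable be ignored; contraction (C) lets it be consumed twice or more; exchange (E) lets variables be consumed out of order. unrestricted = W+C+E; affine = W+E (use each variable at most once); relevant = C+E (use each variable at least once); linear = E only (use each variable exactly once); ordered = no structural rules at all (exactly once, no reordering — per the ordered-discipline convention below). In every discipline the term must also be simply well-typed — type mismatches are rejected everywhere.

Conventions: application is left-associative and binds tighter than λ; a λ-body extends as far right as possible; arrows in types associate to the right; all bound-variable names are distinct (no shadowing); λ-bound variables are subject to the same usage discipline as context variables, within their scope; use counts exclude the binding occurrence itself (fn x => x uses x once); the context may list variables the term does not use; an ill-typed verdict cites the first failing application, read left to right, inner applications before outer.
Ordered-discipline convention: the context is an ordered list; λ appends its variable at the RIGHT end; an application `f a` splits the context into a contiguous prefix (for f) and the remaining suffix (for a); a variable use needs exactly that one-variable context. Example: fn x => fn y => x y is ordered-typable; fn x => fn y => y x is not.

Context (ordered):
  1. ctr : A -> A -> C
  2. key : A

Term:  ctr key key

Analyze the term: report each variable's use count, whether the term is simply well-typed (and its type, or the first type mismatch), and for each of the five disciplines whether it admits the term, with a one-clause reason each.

counts: ctr: 1×, key: 2×
left-to-right use order: ctr, key, key
typing: the term checks, with type C
ordered: ✗ — needs contraction — key ×2
linear: ✗ — needs contraction — key ×2
affine: ✗ — needs contraction — key ×2
relevant: ✓ — every one of ctr, key appears
unrestricted: ✓ — well-typed at C; no restrictions here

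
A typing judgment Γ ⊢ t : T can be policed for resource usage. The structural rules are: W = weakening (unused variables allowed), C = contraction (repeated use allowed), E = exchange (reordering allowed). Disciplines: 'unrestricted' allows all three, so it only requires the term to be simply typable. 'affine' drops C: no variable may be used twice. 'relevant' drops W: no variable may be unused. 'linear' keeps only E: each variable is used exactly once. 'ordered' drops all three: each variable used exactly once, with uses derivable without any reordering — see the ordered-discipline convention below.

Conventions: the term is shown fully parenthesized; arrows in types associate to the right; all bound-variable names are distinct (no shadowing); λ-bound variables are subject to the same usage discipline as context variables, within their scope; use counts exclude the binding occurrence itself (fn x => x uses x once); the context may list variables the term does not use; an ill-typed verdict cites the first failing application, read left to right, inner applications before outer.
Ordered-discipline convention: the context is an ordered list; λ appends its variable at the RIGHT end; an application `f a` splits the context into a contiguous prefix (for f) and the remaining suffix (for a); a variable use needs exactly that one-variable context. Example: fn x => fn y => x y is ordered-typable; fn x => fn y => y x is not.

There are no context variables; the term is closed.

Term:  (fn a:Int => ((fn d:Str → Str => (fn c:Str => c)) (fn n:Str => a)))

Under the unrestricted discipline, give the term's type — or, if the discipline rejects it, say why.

not well-typed under unrestricted — fails simple typing
counts: a [bound]: 1, d [bound]: 0, c [bound]: 1, n [bound]: 0
use order (left to right): c, a
typing: ill-typed: argument of type Str → Int where Str → Str is required
per-discipline verdicts: ordered ✗ | linear ✗ | affine ✗ | relevant ✗ | unrestricted ✗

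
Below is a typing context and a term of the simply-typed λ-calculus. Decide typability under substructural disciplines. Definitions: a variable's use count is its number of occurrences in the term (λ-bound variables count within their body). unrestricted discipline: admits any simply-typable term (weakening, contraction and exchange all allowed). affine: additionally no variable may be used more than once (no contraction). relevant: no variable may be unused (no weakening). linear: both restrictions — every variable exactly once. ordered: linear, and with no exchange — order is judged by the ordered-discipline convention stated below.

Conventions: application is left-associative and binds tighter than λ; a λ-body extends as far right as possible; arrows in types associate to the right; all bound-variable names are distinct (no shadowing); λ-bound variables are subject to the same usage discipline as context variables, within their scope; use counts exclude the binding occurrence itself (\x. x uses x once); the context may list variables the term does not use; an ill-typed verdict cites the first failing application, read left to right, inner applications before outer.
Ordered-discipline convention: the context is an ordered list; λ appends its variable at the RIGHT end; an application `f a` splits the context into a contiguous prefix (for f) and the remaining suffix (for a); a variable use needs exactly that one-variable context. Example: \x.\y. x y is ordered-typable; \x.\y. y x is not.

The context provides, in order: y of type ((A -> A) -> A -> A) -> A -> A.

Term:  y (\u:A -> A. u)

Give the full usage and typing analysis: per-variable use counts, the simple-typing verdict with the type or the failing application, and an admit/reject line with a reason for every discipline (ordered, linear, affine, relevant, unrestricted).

usage: y=1; u (λ-bound)=1
left-to-right use order: y, u
typing: the term checks, with type A -> A
ordered: ✓ — one use each (y, u); ordered split holds
linear: ✓ — exactly-once usage across y, u
affine: ✓ — none of y, u used more than once
relevant: ✓ — y, u: all used, weakening unneeded
unrestricted: ✓ — typability at A -> A is all that's needed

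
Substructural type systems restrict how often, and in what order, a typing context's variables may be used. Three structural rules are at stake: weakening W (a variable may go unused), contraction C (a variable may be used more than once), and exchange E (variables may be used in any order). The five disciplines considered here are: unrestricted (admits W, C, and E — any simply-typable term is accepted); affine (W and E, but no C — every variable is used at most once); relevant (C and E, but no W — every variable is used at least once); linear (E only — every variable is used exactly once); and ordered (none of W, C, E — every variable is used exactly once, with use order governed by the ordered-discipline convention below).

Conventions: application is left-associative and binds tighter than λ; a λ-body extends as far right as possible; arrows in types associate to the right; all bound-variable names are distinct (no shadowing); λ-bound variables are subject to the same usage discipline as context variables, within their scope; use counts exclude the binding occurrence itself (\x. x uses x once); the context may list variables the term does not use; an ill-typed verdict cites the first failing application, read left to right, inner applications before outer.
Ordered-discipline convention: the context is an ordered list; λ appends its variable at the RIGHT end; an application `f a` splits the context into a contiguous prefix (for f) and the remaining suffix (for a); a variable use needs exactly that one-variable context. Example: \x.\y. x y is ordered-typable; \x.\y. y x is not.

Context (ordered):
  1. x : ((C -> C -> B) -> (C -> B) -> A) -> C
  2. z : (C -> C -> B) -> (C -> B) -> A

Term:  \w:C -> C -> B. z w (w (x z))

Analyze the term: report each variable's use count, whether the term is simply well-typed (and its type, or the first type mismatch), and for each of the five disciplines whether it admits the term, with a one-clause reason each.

counts: x ×1; z ×2; w (bound) ×2
use order (left to right): z, w, w, x, z
typing: the term checks, with type (C -> C -> B) -> A
ordered: ✗ — repeated use of z ×2, w ×2
linear: ✗ — repeated use of z ×2, w ×2
affine: ✗ — repeated use of z ×2, w ×2
relevant: ✓ — at least one use each (x, z, w)
unrestricted: ✓ — simply typable at (C -> C -> B) -> A; W, C, E all held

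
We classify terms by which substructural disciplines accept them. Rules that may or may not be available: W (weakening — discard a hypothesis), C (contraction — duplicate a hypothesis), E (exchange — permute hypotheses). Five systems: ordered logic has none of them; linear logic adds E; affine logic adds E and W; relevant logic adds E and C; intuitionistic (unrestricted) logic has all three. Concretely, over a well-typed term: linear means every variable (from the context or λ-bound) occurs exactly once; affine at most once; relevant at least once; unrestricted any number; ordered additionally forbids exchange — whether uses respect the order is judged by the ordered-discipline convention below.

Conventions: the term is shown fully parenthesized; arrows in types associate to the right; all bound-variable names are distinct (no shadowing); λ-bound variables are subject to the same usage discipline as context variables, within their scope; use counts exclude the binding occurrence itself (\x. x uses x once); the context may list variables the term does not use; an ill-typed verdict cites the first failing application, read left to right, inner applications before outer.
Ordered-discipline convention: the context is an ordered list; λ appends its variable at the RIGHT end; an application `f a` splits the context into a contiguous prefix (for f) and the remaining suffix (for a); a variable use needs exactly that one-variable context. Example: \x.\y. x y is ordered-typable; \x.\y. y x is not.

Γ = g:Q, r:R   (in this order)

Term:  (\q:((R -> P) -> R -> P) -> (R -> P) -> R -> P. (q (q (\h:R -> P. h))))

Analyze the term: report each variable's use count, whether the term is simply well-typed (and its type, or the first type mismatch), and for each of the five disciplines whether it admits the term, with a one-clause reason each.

counts: g: 0×; r: 0×; q (bound): 2×; h (bound): 1×
left-to-right use order: q, q, h
typing: well-typed — term : (((R -> P) -> R -> P) -> (R -> P) -> R -> P) -> (R -> P) -> R -> P
ordered: ✗ — repeated use of q ×2; g, r never used (weakening)
linear: ✗ — repeated use of q ×2; g, r never used (weakening)
affine: ✗ — repeated use of q ×2
relevant: ✗ — g, r never used (weakening)
unrestricted: ✓ — well-typed at (((R -> P) -> R -> P) -> (R -> P) -> R -> P) -> (R -> P) -> R -> P; no restrictions here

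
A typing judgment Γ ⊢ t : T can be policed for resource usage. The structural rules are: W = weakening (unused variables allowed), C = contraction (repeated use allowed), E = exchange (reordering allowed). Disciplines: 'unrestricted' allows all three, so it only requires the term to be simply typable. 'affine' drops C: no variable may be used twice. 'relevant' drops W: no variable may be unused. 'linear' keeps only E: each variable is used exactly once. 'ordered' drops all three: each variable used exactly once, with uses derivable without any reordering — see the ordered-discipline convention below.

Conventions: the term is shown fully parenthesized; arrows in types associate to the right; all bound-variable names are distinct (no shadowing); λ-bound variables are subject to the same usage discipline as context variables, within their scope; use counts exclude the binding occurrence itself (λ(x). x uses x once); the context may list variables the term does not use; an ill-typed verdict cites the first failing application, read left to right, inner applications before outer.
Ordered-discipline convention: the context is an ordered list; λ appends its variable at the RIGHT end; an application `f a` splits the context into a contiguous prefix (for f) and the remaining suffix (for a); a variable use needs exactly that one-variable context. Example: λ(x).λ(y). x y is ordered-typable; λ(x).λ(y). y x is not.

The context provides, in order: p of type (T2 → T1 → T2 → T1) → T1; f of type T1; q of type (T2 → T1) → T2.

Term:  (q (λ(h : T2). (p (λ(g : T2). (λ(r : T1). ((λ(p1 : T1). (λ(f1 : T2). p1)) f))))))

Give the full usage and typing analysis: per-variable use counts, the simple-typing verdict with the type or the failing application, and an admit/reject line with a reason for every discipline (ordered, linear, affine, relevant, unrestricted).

use counts: p=1, f=1, q=1, h [bound]=0, g [bound]=0, r [bound]=0, p1 [bound]=1, f1 [bound]=0
uses in reading order: q, p, p1, f
typing: well-typed — term : T2
ordered: ✗ — h, g, r, f1 left unused
linear: ✗ — h, g, r, f1 left unused
affine: ✓ — p, f, q, h, g, r, p1, f1: no repeats, contraction unneeded
relevant: ✗ — h, g, r, f1 left unused
unrestricted: ✓ — simply typable at T2; W, C, E all held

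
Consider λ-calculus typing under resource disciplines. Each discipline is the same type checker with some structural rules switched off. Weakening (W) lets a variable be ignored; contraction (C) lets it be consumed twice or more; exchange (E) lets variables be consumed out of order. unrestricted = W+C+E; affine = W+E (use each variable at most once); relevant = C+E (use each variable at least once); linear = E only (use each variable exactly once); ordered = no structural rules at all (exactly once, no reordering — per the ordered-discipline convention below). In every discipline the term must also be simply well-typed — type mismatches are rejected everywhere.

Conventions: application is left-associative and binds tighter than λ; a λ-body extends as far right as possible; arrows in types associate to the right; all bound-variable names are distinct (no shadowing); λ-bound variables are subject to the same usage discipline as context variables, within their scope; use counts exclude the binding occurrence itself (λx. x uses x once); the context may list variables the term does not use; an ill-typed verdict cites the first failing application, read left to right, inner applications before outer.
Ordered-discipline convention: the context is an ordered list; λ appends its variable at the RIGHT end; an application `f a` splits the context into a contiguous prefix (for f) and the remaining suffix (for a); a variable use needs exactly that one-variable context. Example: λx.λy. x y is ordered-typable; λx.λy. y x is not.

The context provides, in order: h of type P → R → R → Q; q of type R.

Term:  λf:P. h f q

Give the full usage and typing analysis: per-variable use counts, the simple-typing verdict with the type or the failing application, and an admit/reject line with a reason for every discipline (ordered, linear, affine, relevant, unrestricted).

variable uses: h: 1×, q: 1×, f [bound]: 1×
order of uses: h, f, q
typing: ✓ — P → R → Q
ordered: ✗ — no contiguous prefix/suffix split fits h, f, q
linear: ✓ — h, q, f: one use apiece
affine: ✓ — none of h, q, f used more than once
relevant: ✓ — h, q, f: all used, weakening unneeded
unrestricted: ✓ — typability at P → R → Q is all that's needed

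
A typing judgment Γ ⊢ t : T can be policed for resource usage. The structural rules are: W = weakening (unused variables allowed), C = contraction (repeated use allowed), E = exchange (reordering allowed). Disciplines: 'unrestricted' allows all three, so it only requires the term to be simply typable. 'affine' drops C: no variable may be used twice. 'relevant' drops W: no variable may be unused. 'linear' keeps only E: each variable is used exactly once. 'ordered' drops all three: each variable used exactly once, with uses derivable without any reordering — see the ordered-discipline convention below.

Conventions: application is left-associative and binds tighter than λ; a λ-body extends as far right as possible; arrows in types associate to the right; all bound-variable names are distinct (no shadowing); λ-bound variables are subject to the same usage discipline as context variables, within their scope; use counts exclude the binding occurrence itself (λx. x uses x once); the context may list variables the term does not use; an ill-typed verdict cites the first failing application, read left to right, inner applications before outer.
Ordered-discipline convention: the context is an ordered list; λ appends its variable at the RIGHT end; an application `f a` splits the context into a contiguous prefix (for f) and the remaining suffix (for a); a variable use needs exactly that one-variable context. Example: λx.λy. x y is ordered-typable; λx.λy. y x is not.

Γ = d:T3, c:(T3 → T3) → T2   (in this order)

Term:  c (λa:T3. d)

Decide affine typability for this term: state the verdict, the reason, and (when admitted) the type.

yes — none of d, c, a used more than once; term : T2
use counts: d: 1; c: 1; a (λ-bound): 0
use order (left to right): c, d
typing: ✓ — T2
per-discipline verdicts: ordered ✗ | linear ✗ | affine ✓ | relevant ✗ | unrestricted ✓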